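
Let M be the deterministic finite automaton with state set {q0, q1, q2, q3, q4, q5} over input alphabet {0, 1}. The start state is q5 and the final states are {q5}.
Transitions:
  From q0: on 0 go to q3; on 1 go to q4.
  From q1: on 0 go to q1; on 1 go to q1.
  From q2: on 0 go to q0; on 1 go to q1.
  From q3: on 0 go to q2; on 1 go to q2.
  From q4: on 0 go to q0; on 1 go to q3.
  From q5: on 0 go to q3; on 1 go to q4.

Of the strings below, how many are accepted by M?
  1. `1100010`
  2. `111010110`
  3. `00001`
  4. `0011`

`1100010`: rejected
`111010110`: rejected
`00001`: rejected
`0011`: rejected

0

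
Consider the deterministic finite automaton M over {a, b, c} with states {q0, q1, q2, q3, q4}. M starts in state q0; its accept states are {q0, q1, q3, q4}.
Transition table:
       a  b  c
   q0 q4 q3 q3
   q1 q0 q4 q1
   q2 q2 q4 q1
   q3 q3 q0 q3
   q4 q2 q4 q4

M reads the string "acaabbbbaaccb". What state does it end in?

q4

q0 --a--> q4
q4 --c--> q4
q4 --a--> q2
q2 --a--> q2
q2 --b--> q4
q4 --b--> q4
q4 --b--> q4
q4 --b--> q4
q4 --a--> q2
q2 --a--> q2
q2 --c--> q1
q1 --c--> q1
q1 --b--> q4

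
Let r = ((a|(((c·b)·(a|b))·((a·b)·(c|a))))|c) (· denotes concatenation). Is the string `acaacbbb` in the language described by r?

Neither (a|(((c·b)·(a|b))·((a·b)·(c|a)))) nor c matches acaacbbb.

no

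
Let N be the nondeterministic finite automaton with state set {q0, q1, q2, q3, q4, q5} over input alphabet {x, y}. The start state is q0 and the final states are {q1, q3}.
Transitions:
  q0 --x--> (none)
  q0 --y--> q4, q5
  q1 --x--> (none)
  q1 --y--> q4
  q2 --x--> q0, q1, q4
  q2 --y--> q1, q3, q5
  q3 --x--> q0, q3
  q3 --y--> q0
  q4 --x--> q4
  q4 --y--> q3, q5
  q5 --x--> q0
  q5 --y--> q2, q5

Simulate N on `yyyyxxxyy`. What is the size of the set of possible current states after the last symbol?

5

Start: {q0}
read y: {q4, q5}
read y: {q2, q3, q5}
read y: {q0, q1, q2, q3, q5}
read y: {q0, q1, q2, q3, q4, q5}
read x: {q0, q1, q3, q4}
read x: {q0, q3, q4}
read x: {q0, q3, q4}
read y: {q0, q3, q4, q5}
read y: {q0, q2, q3, q4, q5}
Final reachable set {q0, q2, q3, q4, q5} has 5 states.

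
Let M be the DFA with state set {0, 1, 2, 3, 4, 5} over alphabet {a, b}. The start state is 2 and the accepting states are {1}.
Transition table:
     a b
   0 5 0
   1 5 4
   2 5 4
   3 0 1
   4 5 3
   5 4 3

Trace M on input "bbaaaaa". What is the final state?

4

2 --b--> 4
4 --b--> 3
3 --a--> 0
0 --a--> 5
5 --a--> 4
4 --a--> 5
5 --a--> 4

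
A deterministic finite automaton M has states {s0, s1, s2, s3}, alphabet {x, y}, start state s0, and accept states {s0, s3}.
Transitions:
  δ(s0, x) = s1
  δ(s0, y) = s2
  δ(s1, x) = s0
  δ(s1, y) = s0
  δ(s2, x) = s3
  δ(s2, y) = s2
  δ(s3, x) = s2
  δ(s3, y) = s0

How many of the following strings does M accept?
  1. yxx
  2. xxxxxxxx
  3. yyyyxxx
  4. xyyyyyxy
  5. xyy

yxx: rejected
xxxxxxxx: accepted
yyyyxxx: accepted
xyyyyyxy: accepted
xyy: rejected

3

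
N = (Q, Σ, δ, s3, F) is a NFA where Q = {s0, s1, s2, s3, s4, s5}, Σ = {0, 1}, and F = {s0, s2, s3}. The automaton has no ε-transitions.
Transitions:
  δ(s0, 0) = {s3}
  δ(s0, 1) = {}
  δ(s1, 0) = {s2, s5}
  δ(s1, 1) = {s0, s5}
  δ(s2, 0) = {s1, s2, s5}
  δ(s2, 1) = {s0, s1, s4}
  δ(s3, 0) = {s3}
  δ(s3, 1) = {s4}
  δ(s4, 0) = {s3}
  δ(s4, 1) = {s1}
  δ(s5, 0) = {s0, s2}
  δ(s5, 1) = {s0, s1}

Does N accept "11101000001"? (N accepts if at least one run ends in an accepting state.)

Start: {s3}
read 1: {s4}
read 1: {s1}
read 1: {s0, s5}
read 0: {s0, s2, s3}
read 1: {s0, s1, s4}
read 0: {s2, s3, s5}
read 0: {s0, s1, s2, s3, s5}
read 0: {s0, s1, s2, s3, s5}
read 0: {s0, s1, s2, s3, s5}
read 0: {s0, s1, s2, s3, s5}
read 1: {s0, s1, s4, s5}
Reachable ∩ accepting = {s0} — nonempty.

accepted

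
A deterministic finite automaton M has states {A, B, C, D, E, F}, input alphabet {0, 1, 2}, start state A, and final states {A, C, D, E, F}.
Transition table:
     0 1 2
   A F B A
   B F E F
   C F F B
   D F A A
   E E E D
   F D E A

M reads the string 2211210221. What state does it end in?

A --2--> A
A --2--> A
A --1--> B
B --1--> E
E --2--> D
D --1--> A
A --0--> F
F --2--> A
A --2--> A
A --1--> B

B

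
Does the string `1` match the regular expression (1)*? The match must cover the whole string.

Split into 1 piece 1; each matches 1.

yes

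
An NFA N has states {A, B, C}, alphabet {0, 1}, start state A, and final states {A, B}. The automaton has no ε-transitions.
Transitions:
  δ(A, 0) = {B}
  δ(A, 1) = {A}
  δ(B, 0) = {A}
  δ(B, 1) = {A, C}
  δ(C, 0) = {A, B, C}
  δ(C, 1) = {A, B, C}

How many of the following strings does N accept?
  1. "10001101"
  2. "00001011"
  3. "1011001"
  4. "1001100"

4

"10001101": accepted
"00001011": accepted
"1011001": accepted
"1001100": accepted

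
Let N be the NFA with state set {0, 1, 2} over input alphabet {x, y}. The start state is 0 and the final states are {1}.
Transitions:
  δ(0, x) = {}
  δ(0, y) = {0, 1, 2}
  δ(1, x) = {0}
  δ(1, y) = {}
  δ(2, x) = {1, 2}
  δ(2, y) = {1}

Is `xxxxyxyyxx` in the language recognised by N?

rejected

Start: {0}
read x: {}
The reachable set is empty and stays empty for the remaining 9 symbols.
Reachable ∩ accepting = {} — empty.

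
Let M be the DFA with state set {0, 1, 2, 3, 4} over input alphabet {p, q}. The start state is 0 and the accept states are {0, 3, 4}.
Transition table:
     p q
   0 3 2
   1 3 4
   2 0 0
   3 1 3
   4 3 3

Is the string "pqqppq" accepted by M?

accepted

0 --p--> 3
3 --q--> 3
3 --q--> 3
3 --p--> 1
1 --p--> 3
3 --q--> 3
End in state 3, which is an accepting state.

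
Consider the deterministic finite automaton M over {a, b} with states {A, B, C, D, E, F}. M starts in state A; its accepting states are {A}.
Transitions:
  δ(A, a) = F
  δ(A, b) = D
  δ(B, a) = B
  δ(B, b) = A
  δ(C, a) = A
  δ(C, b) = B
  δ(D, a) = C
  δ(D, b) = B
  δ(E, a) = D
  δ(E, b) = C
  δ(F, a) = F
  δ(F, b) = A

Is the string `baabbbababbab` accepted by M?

A --b--> D
D --a--> C
C --a--> A
A --b--> D
D --b--> B
B --b--> A
A --a--> F
F --b--> A
A --a--> F
F --b--> A
A --b--> D
D --a--> C
C --b--> B
End in state B, which is not an accepting state.

rejected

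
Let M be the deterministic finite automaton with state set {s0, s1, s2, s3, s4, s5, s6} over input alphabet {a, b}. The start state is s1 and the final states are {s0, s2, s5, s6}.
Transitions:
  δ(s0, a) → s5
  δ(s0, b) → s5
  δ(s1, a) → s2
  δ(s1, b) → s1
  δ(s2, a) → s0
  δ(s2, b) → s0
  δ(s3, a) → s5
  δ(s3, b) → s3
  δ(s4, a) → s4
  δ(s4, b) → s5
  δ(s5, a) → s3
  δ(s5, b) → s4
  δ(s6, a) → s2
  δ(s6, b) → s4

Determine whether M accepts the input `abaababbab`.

s1 --a--> s2
s2 --b--> s0
s0 --a--> s5
s5 --a--> s3
s3 --b--> s3
s3 --a--> s5
s5 --b--> s4
s4 --b--> s5
s5 --a--> s3
s3 --b--> s3
End in state s3, which is not an accepting state.

rejected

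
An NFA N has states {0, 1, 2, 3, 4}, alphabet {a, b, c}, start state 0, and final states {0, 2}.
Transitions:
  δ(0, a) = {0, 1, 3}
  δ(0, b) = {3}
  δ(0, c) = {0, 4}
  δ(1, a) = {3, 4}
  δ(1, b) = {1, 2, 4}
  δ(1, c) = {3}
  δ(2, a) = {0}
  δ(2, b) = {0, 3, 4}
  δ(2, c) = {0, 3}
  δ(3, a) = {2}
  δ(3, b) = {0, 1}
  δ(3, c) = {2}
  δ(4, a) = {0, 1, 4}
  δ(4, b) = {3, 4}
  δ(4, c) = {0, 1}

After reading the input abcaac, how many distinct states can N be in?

Start: {0}
read a: {0, 1, 3}
read b: {0, 1, 2, 3, 4}
read c: {0, 1, 2, 3, 4}
read a: {0, 1, 2, 3, 4}
read a: {0, 1, 2, 3, 4}
read c: {0, 1, 2, 3, 4}
Final reachable set {0, 1, 2, 3, 4} has 5 states.

5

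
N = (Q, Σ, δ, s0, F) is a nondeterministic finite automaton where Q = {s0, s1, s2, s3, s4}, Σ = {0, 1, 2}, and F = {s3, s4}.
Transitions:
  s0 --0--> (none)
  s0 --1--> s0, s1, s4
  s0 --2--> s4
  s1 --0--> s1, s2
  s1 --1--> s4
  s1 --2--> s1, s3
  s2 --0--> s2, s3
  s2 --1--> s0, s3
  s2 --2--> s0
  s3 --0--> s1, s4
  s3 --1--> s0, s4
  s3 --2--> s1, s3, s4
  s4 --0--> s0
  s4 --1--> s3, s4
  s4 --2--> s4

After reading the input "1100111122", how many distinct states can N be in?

Start: {s0}
read 1: {s0, s1, s4}
read 1: {s0, s1, s3, s4}
read 0: {s0, s1, s2, s4}
read 0: {s0, s1, s2, s3}
read 1: {s0, s1, s3, s4}
read 1: {s0, s1, s3, s4}
read 1: {s0, s1, s3, s4}
read 1: {s0, s1, s3, s4}
read 2: {s1, s3, s4}
read 2: {s1, s3, s4}
Final reachable set {s1, s3, s4} has 3 states.

3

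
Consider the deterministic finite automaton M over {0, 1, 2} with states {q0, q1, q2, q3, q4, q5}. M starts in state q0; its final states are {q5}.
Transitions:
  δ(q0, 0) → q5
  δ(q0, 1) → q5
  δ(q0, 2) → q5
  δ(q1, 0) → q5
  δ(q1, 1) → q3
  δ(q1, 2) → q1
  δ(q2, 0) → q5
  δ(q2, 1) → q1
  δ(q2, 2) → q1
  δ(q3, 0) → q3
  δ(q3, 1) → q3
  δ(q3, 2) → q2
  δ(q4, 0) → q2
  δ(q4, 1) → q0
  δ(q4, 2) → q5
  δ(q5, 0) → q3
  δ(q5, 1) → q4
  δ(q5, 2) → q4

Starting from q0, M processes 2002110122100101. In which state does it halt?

q0 --2--> q5
q5 --0--> q3
q3 --0--> q3
q3 --2--> q2
q2 --1--> q1
q1 --1--> q3
q3 --0--> q3
q3 --1--> q3
q3 --2--> q2
q2 --2--> q1
q1 --1--> q3
q3 --0--> q3
q3 --0--> q3
q3 --1--> q3
q3 --0--> q3
q3 --1--> q3

q3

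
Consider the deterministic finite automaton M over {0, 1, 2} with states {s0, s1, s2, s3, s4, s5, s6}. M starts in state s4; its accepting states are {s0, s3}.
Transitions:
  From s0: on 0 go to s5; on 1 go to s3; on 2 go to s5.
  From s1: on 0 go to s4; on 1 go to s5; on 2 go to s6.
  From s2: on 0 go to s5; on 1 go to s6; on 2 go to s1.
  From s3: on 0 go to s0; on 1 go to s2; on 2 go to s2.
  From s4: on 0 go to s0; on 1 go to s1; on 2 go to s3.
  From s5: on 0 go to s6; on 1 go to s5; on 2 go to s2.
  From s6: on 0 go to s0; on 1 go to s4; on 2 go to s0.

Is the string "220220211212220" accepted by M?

s4 --2--> s3
s3 --2--> s2
s2 --0--> s5
s5 --2--> s2
s2 --2--> s1
s1 --0--> s4
s4 --2--> s3
s3 --1--> s2
s2 --1--> s6
s6 --2--> s0
s0 --1--> s3
s3 --2--> s2
s2 --2--> s1
s1 --2--> s6
s6 --0--> s0
End in state s0, which is an accepting state.

accepted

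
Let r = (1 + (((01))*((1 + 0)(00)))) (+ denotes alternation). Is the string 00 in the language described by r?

no

Neither 1 nor (((01))*((1+0)(00))) matches 00.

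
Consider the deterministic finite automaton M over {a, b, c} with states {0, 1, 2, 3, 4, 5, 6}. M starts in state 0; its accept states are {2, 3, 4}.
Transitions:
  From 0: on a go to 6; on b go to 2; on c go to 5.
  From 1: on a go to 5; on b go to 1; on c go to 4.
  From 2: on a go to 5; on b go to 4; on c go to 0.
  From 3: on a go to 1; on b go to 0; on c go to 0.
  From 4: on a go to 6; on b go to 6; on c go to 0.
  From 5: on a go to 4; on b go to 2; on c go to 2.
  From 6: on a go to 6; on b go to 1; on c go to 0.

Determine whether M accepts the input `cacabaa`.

0 --c--> 5
5 --a--> 4
4 --c--> 0
0 --a--> 6
6 --b--> 1
1 --a--> 5
5 --a--> 4
End in state 4, which is an accepting state.

accepted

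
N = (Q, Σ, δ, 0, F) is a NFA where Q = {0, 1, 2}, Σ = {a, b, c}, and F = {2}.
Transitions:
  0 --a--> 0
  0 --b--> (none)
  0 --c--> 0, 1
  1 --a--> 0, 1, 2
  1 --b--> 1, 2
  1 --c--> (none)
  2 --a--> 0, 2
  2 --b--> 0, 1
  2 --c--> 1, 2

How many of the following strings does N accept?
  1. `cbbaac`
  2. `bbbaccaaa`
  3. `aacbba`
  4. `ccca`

3

`cbbaac`: accepted
`bbbaccaaa`: rejected
`aacbba`: accepted
`ccca`: accepted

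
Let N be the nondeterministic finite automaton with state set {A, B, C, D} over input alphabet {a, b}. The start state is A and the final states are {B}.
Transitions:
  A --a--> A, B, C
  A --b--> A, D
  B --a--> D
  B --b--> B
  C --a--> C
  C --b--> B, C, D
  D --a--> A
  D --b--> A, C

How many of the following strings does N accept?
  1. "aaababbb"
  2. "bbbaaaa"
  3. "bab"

"aaababbb": accepted
"bbbaaaa": accepted
"bab": accepted

3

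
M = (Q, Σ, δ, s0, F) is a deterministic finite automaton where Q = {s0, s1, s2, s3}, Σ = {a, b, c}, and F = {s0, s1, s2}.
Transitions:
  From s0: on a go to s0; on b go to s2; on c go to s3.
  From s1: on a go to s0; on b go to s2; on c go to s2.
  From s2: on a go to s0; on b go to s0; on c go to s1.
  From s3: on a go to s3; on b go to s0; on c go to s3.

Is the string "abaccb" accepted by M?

accepted

s0 --a--> s0
s0 --b--> s2
s2 --a--> s0
s0 --c--> s3
s3 --c--> s3
s3 --b--> s0
End in state s0, which is an accepting state.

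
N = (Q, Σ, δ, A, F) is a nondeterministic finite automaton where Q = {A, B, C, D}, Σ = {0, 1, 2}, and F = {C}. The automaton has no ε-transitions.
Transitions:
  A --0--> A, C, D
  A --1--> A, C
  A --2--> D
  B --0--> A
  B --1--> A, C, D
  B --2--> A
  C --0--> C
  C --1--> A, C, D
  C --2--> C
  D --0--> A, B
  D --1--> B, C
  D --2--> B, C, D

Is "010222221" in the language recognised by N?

accepted

Start: {A}
read 0: {A, C, D}
read 1: {A, B, C, D}
read 0: {A, B, C, D}
read 2: {A, B, C, D}
read 2: {A, B, C, D}
read 2: {A, B, C, D}
read 2: {A, B, C, D}
read 2: {A, B, C, D}
read 1: {A, B, C, D}
Reachable ∩ accepting = {C} — nonempty.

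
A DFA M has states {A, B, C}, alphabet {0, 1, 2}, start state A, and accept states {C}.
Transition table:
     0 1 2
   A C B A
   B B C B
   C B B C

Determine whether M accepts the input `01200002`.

A --0--> C
C --1--> B
B --2--> B
B --0--> B
B --0--> B
B --0--> B
B --0--> B
B --2--> B
End in state B, which is not an accepting state.

rejected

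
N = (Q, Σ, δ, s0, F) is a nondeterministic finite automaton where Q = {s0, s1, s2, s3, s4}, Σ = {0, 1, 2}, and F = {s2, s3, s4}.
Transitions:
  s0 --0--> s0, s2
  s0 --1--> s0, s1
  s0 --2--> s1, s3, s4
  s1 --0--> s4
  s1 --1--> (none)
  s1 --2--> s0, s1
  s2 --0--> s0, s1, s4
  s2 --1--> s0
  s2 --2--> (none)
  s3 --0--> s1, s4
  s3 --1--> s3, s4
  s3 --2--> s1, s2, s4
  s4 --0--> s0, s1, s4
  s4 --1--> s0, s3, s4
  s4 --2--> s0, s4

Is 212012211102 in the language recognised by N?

accepted

Start: {s0}
read 2: {s1, s3, s4}
read 1: {s0, s3, s4}
read 2: {s0, s1, s2, s3, s4}
read 0: {s0, s1, s2, s4}
read 1: {s0, s1, s3, s4}
read 2: {s0, s1, s2, s3, s4}
read 2: {s0, s1, s2, s3, s4}
read 1: {s0, s1, s3, s4}
read 1: {s0, s1, s3, s4}
read 1: {s0, s1, s3, s4}
read 0: {s0, s1, s2, s4}
read 2: {s0, s1, s3, s4}
Reachable ∩ accepting = {s3, s4} — nonempty.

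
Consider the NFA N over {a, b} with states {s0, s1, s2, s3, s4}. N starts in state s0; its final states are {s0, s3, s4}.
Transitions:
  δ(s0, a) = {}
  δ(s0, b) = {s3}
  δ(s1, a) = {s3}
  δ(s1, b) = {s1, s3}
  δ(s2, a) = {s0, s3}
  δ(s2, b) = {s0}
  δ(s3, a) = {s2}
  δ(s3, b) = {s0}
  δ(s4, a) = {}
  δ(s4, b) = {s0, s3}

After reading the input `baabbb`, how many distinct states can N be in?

2

Start: {s0}
read b: {s3}
read a: {s2}
read a: {s0, s3}
read b: {s0, s3}
read b: {s0, s3}
read b: {s0, s3}
Final reachable set {s0, s3} has 2 states.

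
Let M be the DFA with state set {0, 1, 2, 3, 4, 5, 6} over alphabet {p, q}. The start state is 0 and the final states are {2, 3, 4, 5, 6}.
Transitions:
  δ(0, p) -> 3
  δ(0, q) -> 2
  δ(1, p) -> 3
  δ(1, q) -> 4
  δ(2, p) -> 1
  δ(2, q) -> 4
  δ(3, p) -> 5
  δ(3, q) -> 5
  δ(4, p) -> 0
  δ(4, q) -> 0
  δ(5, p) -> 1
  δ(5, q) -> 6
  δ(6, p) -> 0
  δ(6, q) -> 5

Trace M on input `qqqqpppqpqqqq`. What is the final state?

2

0 --q--> 2
2 --q--> 4
4 --q--> 0
0 --q--> 2
2 --p--> 1
1 --p--> 3
3 --p--> 5
5 --q--> 6
6 --p--> 0
0 --q--> 2
2 --q--> 4
4 --q--> 0
0 --q--> 2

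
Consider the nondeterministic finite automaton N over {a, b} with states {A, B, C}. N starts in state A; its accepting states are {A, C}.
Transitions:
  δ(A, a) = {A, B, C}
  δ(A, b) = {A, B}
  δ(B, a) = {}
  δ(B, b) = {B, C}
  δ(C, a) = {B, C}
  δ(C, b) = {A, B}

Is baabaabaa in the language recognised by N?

accepted

Start: {A}
read b: {A, B}
read a: {A, B, C}
read a: {A, B, C}
read b: {A, B, C}
read a: {A, B, C}
read a: {A, B, C}
read b: {A, B, C}
read a: {A, B, C}
read a: {A, B, C}
Reachable ∩ accepting = {A, C} — nonempty.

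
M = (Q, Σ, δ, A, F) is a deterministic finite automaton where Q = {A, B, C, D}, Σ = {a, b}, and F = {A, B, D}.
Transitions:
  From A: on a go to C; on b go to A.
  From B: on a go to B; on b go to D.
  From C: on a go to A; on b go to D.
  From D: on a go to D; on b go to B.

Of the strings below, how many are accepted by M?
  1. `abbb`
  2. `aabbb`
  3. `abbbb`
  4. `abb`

`abbb`: accepted
`aabbb`: accepted
`abbbb`: accepted
`abb`: accepted

4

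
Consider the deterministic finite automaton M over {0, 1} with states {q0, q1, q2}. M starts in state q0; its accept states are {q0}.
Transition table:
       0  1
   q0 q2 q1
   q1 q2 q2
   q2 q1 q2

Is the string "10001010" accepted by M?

rejected

q0 --1--> q1
q1 --0--> q2
q2 --0--> q1
q1 --0--> q2
q2 --1--> q2
q2 --0--> q1
q1 --1--> q2
q2 --0--> q1
End in state q1, which is not an accepting state.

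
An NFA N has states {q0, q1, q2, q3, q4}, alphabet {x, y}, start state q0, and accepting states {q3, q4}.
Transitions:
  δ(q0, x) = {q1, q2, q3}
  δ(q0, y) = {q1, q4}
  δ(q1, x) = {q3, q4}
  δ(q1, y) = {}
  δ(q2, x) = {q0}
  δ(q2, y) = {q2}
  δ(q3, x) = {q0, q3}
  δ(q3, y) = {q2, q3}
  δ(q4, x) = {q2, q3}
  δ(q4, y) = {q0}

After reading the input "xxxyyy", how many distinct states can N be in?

Start: {q0}
read x: {q1, q2, q3}
read x: {q0, q3, q4}
read x: {q0, q1, q2, q3}
read y: {q1, q2, q3, q4}
read y: {q0, q2, q3}
read y: {q1, q2, q3, q4}
Final reachable set {q1, q2, q3, q4} has 4 states.

4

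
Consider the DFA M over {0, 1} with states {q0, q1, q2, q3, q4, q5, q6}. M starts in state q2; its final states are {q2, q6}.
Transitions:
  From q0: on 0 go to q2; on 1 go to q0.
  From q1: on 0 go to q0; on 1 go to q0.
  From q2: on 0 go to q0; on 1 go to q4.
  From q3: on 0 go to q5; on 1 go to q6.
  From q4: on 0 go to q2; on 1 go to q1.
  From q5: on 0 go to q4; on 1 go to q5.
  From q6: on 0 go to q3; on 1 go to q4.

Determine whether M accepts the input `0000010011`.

q2 --0--> q0
q0 --0--> q2
q2 --0--> q0
q0 --0--> q2
q2 --0--> q0
q0 --1--> q0
q0 --0--> q2
q2 --0--> q0
q0 --1--> q0
q0 --1--> q0
End in state q0, which is not an accepting state.

rejected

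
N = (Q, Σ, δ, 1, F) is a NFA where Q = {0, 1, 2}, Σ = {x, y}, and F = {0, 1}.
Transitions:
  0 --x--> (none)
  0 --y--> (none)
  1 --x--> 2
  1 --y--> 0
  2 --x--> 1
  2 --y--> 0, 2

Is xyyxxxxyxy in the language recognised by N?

accepted

Start: {1}
read x: {2}
read y: {0, 2}
read y: {0, 2}
read x: {1}
read x: {2}
read x: {1}
read x: {2}
read y: {0, 2}
read x: {1}
read y: {0}
Reachable ∩ accepting = {0} — nonempty.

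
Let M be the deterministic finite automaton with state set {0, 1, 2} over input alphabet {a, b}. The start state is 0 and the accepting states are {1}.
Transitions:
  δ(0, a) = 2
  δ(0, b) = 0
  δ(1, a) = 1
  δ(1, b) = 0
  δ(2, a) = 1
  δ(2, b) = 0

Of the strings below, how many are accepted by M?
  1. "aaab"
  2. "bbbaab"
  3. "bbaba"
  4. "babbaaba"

"aaab": rejected
"bbbaab": rejected
"bbaba": rejected
"babbaaba": rejected

0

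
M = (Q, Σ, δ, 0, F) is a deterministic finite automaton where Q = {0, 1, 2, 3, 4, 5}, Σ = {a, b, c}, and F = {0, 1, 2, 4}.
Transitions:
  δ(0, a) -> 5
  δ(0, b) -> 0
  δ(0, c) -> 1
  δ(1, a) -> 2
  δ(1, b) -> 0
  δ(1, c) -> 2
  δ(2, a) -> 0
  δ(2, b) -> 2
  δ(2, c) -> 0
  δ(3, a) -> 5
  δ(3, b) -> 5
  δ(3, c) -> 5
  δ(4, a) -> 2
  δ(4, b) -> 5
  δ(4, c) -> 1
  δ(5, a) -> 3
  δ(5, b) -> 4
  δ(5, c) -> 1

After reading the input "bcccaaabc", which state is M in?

0 --b--> 0
0 --c--> 1
1 --c--> 2
2 --c--> 0
0 --a--> 5
5 --a--> 3
3 --a--> 5
5 --b--> 4
4 --c--> 1

1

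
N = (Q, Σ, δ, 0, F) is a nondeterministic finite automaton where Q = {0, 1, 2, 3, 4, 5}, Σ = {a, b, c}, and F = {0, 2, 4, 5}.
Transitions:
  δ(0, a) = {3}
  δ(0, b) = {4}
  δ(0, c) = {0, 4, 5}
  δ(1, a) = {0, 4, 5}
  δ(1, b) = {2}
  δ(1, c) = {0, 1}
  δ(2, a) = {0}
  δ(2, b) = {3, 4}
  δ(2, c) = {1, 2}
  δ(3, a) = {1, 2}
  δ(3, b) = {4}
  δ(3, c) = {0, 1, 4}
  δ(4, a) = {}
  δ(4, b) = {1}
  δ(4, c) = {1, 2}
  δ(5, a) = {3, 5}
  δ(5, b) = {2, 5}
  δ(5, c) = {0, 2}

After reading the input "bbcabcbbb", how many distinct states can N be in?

3

Start: {0}
read b: {4}
read b: {1}
read c: {0, 1}
read a: {0, 3, 4, 5}
read b: {1, 2, 4, 5}
read c: {0, 1, 2}
read b: {2, 3, 4}
read b: {1, 3, 4}
read b: {1, 2, 4}
Final reachable set {1, 2, 4} has 3 states.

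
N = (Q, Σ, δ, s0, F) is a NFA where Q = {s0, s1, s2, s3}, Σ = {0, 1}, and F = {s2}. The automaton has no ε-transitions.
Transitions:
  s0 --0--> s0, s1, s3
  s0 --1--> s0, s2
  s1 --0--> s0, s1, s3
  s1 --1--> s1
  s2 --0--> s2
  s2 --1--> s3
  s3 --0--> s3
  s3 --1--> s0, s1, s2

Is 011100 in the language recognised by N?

Start: {s0}
read 0: {s0, s1, s3}
read 1: {s0, s1, s2}
read 1: {s0, s1, s2, s3}
read 1: {s0, s1, s2, s3}
read 0: {s0, s1, s2, s3}
read 0: {s0, s1, s2, s3}
Reachable ∩ accepting = {s2} — nonempty.

accepted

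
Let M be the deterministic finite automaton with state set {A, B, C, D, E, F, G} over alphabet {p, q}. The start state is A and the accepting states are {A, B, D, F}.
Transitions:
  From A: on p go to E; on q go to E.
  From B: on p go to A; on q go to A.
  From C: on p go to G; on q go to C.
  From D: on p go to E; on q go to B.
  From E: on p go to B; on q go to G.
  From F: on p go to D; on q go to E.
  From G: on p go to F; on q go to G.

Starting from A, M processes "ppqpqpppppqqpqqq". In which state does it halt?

A --p--> E
E --p--> B
B --q--> A
A --p--> E
E --q--> G
G --p--> F
F --p--> D
D --p--> E
E --p--> B
B --p--> A
A --q--> E
E --q--> G
G --p--> F
F --q--> E
E --q--> G
G --q--> G

G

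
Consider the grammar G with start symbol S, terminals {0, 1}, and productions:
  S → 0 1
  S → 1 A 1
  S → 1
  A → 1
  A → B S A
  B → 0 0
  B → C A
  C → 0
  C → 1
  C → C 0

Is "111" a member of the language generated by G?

S ⇒ 1A1 ⇒ 111

yes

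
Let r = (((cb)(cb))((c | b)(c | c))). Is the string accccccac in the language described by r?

No split of accccccac into u·v has ((cb)(cb)) matching u and ((c|b)(c|c)) matching v.

no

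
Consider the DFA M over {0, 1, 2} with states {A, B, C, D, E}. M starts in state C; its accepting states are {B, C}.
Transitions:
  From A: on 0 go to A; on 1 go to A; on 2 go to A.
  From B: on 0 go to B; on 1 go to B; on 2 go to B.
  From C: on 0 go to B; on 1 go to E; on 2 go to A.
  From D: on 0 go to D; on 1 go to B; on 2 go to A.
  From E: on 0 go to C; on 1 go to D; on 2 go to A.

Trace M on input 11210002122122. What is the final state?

C --1--> E
E --1--> D
D --2--> A
A --1--> A
A --0--> A
A --0--> A
A --0--> A
A --2--> A
A --1--> A
A --2--> A
A --2--> A
A --1--> A
A --2--> A
A --2--> A

A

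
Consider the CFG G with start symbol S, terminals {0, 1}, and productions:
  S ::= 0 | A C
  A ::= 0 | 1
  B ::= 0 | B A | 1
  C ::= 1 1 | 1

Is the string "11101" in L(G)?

no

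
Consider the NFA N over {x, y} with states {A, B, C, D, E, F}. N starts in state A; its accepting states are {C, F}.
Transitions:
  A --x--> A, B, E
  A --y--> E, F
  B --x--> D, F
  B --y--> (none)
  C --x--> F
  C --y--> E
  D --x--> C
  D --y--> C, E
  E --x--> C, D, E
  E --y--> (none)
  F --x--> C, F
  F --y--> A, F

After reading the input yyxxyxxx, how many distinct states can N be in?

6

Start: {A}
read y: {E, F}
read y: {A, F}
read x: {A, B, C, E, F}
read x: {A, B, C, D, E, F}
read y: {A, C, E, F}
read x: {A, B, C, D, E, F}
read x: {A, B, C, D, E, F}
read x: {A, B, C, D, E, F}
Final reachable set {A, B, C, D, E, F} has 6 states.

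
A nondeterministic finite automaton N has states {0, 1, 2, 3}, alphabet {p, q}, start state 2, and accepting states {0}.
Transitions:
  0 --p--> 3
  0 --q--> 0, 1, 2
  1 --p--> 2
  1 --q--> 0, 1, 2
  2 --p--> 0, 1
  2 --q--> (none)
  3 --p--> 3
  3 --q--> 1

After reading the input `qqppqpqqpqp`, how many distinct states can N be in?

Start: {2}
read q: {}
The reachable set is empty and stays empty for the remaining 10 symbols.
Final reachable set {} has 0 states.

0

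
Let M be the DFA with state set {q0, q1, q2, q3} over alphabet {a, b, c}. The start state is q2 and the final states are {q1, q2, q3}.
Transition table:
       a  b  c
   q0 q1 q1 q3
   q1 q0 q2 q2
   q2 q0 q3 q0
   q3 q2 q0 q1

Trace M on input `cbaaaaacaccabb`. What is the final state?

q0

q2 --c--> q0
q0 --b--> q1
q1 --a--> q0
q0 --a--> q1
q1 --a--> q0
q0 --a--> q1
q1 --a--> q0
q0 --c--> q3
q3 --a--> q2
q2 --c--> q0
q0 --c--> q3
q3 --a--> q2
q2 --b--> q3
q3 --b--> q0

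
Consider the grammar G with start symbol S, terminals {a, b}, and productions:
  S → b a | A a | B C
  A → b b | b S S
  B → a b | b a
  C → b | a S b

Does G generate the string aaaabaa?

no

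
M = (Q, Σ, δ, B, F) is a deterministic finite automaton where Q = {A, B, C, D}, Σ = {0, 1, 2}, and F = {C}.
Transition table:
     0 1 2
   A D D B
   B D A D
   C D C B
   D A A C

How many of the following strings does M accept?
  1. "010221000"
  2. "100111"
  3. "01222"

1

"010221000": rejected
"100111": rejected
"01222": accepted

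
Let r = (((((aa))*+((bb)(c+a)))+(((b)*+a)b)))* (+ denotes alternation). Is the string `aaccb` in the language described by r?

no

aaccb cannot be split into zero or more pieces each matching ((((aa))*+((bb)(c+a)))+(((b)*+a)b)).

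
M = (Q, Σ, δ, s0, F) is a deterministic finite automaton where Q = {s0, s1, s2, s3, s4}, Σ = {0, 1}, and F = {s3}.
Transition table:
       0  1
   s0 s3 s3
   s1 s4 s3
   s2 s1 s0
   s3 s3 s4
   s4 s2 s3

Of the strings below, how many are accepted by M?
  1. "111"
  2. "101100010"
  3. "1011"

2

"111": accepted
"101100010": rejected
"1011": accepted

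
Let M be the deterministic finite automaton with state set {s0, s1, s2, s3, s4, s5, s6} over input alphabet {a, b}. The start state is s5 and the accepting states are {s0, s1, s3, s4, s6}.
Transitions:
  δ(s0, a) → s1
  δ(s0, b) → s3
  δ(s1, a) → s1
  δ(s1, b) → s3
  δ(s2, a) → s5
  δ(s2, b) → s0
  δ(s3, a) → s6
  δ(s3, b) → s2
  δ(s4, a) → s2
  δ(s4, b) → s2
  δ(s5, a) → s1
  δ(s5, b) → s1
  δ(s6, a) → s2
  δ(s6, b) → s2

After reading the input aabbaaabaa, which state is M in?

s2

s5 --a--> s1
s1 --a--> s1
s1 --b--> s3
s3 --b--> s2
s2 --a--> s5
s5 --a--> s1
s1 --a--> s1
s1 --b--> s3
s3 --a--> s6
s6 --a--> s2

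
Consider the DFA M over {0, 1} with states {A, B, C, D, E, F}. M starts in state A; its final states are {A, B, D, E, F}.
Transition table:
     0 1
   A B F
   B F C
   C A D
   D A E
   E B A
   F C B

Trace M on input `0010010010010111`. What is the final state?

C

A --0--> B
B --0--> F
F --1--> B
B --0--> F
F --0--> C
C --1--> D
D --0--> A
A --0--> B
B --1--> C
C --0--> A
A --0--> B
B --1--> C
C --0--> A
A --1--> F
F --1--> B
B --1--> C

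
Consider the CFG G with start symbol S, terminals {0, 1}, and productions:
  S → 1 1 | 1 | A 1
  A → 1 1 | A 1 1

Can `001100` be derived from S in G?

no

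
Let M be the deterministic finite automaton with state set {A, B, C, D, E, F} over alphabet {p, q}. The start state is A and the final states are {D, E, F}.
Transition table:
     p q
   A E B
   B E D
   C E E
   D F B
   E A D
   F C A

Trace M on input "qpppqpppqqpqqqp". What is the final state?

F

A --q--> B
B --p--> E
E --p--> A
A --p--> E
E --q--> D
D --p--> F
F --p--> C
C --p--> E
E --q--> D
D --q--> B
B --p--> E
E --q--> D
D --q--> B
B --q--> D
D --p--> F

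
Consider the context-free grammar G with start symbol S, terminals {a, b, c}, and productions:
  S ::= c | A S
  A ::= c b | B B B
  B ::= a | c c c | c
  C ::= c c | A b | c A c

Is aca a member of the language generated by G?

no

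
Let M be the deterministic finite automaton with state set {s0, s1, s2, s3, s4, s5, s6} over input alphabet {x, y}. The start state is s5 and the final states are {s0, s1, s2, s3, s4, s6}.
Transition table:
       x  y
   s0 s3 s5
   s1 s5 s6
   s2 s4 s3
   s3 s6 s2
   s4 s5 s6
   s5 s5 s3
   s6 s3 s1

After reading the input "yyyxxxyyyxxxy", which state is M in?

s3

s5 --y--> s3
s3 --y--> s2
s2 --y--> s3
s3 --x--> s6
s6 --x--> s3
s3 --x--> s6
s6 --y--> s1
s1 --y--> s6
s6 --y--> s1
s1 --x--> s5
s5 --x--> s5
s5 --x--> s5
s5 --y--> s3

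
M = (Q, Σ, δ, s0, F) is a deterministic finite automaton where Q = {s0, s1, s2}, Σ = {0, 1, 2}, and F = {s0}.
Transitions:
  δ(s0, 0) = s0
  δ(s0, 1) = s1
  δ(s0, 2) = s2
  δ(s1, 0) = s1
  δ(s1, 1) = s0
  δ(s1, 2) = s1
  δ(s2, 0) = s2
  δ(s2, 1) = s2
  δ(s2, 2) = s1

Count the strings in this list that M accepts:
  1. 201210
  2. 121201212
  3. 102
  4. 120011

201210: accepted
121201212: rejected
102: rejected
120011: rejected

1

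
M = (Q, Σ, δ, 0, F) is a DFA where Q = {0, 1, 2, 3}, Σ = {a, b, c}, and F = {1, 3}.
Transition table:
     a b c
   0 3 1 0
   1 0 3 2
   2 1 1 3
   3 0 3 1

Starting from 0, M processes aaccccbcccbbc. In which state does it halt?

1

0 --a--> 3
3 --a--> 0
0 --c--> 0
0 --c--> 0
0 --c--> 0
0 --c--> 0
0 --b--> 1
1 --c--> 2
2 --c--> 3
3 --c--> 1
1 --b--> 3
3 --b--> 3
3 --c--> 1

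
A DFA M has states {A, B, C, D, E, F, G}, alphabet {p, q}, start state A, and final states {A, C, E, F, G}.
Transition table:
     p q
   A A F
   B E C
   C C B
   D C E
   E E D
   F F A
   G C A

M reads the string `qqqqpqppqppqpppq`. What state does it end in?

A

A --q--> F
F --q--> A
A --q--> F
F --q--> A
A --p--> A
A --q--> F
F --p--> F
F --p--> F
F --q--> A
A --p--> A
A --p--> A
A --q--> F
F --p--> F
F --p--> F
F --p--> F
F --q--> A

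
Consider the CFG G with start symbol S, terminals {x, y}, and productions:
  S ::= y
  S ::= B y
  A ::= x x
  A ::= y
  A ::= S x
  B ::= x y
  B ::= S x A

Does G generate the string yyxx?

no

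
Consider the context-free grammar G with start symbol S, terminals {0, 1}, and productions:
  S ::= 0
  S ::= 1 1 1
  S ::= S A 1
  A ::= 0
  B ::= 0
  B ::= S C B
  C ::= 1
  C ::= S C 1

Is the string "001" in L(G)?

S ⇒ SA1 ⇒ 0A1 ⇒ 001

yes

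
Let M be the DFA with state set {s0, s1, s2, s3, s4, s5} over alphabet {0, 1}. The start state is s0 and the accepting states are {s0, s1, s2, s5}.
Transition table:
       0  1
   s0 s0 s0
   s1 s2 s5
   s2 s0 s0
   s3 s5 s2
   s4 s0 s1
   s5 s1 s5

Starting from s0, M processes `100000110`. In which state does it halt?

s0 --1--> s0
s0 --0--> s0
s0 --0--> s0
s0 --0--> s0
s0 --0--> s0
s0 --0--> s0
s0 --1--> s0
s0 --1--> s0
s0 --0--> s0

s0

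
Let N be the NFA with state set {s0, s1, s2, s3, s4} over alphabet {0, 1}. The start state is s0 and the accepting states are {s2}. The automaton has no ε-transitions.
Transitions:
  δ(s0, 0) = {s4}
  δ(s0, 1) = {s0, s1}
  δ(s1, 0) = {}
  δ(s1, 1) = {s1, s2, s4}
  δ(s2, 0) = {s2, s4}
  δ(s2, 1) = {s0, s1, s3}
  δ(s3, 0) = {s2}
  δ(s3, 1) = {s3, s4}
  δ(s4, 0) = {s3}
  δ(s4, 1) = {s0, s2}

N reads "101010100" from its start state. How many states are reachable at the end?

Start: {s0}
read 1: {s0, s1}
read 0: {s4}
read 1: {s0, s2}
read 0: {s2, s4}
read 1: {s0, s1, s2, s3}
read 0: {s2, s4}
read 1: {s0, s1, s2, s3}
read 0: {s2, s4}
read 0: {s2, s3, s4}
Final reachable set {s2, s3, s4} has 3 states.

3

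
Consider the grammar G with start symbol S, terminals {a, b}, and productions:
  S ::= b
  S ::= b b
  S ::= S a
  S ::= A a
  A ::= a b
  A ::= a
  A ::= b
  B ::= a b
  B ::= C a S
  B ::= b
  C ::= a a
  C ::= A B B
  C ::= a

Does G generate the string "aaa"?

S ⇒ Sa ⇒ Aaa ⇒ aaa

yes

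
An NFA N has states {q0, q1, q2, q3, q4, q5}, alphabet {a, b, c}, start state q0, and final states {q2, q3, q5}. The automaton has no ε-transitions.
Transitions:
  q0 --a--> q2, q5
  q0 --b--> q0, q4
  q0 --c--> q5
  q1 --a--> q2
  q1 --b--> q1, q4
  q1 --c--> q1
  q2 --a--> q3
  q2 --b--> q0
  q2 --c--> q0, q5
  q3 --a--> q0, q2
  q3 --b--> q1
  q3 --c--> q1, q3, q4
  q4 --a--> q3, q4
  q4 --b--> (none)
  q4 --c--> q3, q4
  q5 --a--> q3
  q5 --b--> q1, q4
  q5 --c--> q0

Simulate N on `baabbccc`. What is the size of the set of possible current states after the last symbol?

4

Start: {q0}
read b: {q0, q4}
read a: {q2, q3, q4, q5}
read a: {q0, q2, q3, q4}
read b: {q0, q1, q4}
read b: {q0, q1, q4}
read c: {q1, q3, q4, q5}
read c: {q0, q1, q3, q4}
read c: {q1, q3, q4, q5}
Final reachable set {q1, q3, q4, q5} has 4 states.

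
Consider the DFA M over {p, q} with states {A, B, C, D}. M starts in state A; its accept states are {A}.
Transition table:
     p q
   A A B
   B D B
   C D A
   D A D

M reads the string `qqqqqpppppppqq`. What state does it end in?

A --q--> B
B --q--> B
B --q--> B
B --q--> B
B --q--> B
B --p--> D
D --p--> A
A --p--> A
A --p--> A
A --p--> A
A --p--> A
A --p--> A
A --q--> B
B --q--> B

B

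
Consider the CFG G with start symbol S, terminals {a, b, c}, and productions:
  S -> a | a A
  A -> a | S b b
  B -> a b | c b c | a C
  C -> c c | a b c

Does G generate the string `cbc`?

no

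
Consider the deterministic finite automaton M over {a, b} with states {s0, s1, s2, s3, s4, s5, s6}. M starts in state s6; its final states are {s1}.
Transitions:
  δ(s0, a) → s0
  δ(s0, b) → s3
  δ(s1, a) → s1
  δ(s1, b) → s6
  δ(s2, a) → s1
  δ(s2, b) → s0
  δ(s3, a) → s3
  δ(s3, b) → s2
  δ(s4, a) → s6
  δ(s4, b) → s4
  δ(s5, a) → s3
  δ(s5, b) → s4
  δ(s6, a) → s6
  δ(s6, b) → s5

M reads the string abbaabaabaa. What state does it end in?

s6 --a--> s6
s6 --b--> s5
s5 --b--> s4
s4 --a--> s6
s6 --a--> s6
s6 --b--> s5
s5 --a--> s3
s3 --a--> s3
s3 --b--> s2
s2 --a--> s1
s1 --a--> s1

s1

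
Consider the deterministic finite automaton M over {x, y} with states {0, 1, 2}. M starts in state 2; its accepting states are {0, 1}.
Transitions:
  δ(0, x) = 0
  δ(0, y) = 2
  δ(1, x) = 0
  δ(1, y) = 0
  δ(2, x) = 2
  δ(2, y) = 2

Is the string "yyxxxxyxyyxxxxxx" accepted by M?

2 --y--> 2
2 --y--> 2
2 --x--> 2
2 --x--> 2
2 --x--> 2
2 --x--> 2
2 --y--> 2
2 --x--> 2
2 --y--> 2
2 --y--> 2
2 --x--> 2
2 --x--> 2
2 --x--> 2
2 --x--> 2
2 --x--> 2
2 --x--> 2
End in state 2, which is not an accepting state.

rejected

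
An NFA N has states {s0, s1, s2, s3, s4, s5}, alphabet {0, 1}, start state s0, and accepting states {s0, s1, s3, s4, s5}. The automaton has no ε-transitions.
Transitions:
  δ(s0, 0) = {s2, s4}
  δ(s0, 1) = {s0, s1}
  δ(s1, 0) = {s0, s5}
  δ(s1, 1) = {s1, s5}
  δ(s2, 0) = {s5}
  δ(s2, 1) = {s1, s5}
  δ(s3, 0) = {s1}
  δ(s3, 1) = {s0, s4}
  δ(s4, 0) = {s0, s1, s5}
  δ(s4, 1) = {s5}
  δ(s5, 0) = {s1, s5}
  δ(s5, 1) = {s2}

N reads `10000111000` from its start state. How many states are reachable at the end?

Start: {s0}
read 1: {s0, s1}
read 0: {s0, s2, s4, s5}
read 0: {s0, s1, s2, s4, s5}
read 0: {s0, s1, s2, s4, s5}
read 0: {s0, s1, s2, s4, s5}
read 1: {s0, s1, s2, s5}
read 1: {s0, s1, s2, s5}
read 1: {s0, s1, s2, s5}
read 0: {s0, s1, s2, s4, s5}
read 0: {s0, s1, s2, s4, s5}
read 0: {s0, s1, s2, s4, s5}
Final reachable set {s0, s1, s2, s4, s5} has 5 states.

5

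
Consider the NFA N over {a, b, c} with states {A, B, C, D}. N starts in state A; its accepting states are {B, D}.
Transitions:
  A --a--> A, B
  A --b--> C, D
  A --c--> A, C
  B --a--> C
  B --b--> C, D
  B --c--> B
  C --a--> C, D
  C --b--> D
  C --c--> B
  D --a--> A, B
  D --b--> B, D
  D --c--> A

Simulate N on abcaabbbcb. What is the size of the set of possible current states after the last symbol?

2

Start: {A}
read a: {A, B}
read b: {C, D}
read c: {A, B}
read a: {A, B, C}
read a: {A, B, C, D}
read b: {B, C, D}
read b: {B, C, D}
read b: {B, C, D}
read c: {A, B}
read b: {C, D}
Final reachable set {C, D} has 2 states.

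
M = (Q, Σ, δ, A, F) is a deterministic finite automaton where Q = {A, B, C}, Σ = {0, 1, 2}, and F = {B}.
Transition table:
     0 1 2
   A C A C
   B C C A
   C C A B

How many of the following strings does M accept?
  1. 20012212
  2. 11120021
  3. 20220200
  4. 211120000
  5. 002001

20012212: accepted
11120021: rejected
20220200: rejected
211120000: rejected
002001: rejected

1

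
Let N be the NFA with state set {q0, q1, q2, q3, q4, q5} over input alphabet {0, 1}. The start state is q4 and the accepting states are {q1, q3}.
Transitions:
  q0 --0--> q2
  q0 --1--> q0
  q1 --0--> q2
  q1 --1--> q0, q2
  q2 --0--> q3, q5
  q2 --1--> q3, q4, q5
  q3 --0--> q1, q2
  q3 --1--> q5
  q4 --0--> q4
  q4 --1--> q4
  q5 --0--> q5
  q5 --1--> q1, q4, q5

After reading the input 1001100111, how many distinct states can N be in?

1

Start: {q4}
read 1: {q4}
read 0: {q4}
read 0: {q4}
read 1: {q4}
read 1: {q4}
read 0: {q4}
read 0: {q4}
read 1: {q4}
read 1: {q4}
read 1: {q4}
Final reachable set {q4} has 1 state.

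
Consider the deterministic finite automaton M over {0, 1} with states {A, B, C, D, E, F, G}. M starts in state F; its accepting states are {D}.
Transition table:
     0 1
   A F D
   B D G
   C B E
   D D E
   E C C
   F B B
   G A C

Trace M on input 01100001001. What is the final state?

G

F --0--> B
B --1--> G
G --1--> C
C --0--> B
B --0--> D
D --0--> D
D --0--> D
D --1--> E
E --0--> C
C --0--> B
B --1--> G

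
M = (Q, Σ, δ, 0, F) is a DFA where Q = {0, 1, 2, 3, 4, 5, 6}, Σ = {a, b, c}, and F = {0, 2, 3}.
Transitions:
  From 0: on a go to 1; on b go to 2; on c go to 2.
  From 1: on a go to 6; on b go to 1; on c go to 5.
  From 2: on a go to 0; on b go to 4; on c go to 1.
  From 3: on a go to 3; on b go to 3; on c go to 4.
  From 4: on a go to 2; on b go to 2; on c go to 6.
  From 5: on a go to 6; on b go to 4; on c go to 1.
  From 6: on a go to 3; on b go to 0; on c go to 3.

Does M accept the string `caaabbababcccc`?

0 --c--> 2
2 --a--> 0
0 --a--> 1
1 --a--> 6
6 --b--> 0
0 --b--> 2
2 --a--> 0
0 --b--> 2
2 --a--> 0
0 --b--> 2
2 --c--> 1
1 --c--> 5
5 --c--> 1
1 --c--> 5
End in state 5, which is not an accepting state.

rejected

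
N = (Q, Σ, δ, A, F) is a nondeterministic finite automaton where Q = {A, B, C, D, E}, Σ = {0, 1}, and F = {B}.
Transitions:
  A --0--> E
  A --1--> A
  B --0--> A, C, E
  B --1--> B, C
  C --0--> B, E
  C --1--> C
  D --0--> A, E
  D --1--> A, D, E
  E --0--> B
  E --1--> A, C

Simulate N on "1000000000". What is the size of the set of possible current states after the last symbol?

Start: {A}
read 1: {A}
read 0: {E}
read 0: {B}
read 0: {A, C, E}
read 0: {B, E}
read 0: {A, B, C, E}
read 0: {A, B, C, E}
read 0: {A, B, C, E}
read 0: {A, B, C, E}
read 0: {A, B, C, E}
Final reachable set {A, B, C, E} has 4 states.

4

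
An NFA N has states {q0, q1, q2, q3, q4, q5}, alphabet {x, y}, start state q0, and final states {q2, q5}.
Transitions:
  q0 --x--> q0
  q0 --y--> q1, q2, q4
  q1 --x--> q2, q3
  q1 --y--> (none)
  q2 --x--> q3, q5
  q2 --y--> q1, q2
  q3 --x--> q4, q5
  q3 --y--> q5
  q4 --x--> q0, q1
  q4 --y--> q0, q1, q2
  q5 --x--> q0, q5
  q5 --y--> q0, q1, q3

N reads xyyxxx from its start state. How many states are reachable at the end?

4

Start: {q0}
read x: {q0}
read y: {q1, q2, q4}
read y: {q0, q1, q2}
read x: {q0, q2, q3, q5}
read x: {q0, q3, q4, q5}
read x: {q0, q1, q4, q5}
Final reachable set {q0, q1, q4, q5} has 4 states.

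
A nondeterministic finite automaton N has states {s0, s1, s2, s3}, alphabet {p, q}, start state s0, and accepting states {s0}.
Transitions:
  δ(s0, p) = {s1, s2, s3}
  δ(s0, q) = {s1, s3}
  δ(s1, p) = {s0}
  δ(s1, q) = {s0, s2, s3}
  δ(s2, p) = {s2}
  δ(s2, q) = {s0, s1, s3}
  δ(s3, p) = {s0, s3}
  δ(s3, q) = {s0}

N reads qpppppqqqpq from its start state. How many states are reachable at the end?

Start: {s0}
read q: {s1, s3}
read p: {s0, s3}
read p: {s0, s1, s2, s3}
read p: {s0, s1, s2, s3}
read p: {s0, s1, s2, s3}
read p: {s0, s1, s2, s3}
read q: {s0, s1, s2, s3}
read q: {s0, s1, s2, s3}
read q: {s0, s1, s2, s3}
read p: {s0, s1, s2, s3}
read q: {s0, s1, s2, s3}
Final reachable set {s0, s1, s2, s3} has 4 states.

4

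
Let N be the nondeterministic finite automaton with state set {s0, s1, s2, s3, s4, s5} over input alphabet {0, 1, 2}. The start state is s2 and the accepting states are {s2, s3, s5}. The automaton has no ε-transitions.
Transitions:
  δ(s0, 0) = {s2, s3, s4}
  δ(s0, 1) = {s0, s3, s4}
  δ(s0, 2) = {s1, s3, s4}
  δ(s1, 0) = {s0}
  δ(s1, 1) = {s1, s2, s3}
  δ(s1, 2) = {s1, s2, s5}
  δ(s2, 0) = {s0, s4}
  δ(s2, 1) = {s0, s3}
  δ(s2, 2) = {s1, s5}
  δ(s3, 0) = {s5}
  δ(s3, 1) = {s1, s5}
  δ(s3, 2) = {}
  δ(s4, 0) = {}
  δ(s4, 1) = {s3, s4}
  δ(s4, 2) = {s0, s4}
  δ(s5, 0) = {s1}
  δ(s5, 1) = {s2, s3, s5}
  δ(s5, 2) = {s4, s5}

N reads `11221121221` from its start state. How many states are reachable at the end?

6

Start: {s2}
read 1: {s0, s3}
read 1: {s0, s1, s3, s4, s5}
read 2: {s0, s1, s2, s3, s4, s5}
read 2: {s0, s1, s2, s3, s4, s5}
read 1: {s0, s1, s2, s3, s4, s5}
read 1: {s0, s1, s2, s3, s4, s5}
read 2: {s0, s1, s2, s3, s4, s5}
read 1: {s0, s1, s2, s3, s4, s5}
read 2: {s0, s1, s2, s3, s4, s5}
read 2: {s0, s1, s2, s3, s4, s5}
read 1: {s0, s1, s2, s3, s4, s5}
Final reachable set {s0, s1, s2, s3, s4, s5} has 6 states.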